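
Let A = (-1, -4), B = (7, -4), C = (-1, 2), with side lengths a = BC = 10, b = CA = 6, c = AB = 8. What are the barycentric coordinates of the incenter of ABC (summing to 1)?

The incenter has barycentric coordinates proportional to the opposite side lengths: (10 : 6 : 8).
Normalizing by 10+6+8 = 24 gives (5/12, 1/4, 1/3).

(5/12, 1/4, 1/3)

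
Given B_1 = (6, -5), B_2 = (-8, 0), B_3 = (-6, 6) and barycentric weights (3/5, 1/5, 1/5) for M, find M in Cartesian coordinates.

(4/5, -9/5)

M = (3/5)·B_1 + (1/5)·B_2 + (1/5)·B_3.
x-coordinate: (3/5)·6 + (1/5)·(-8) + (1/5)·(-6) = 4/5.
y-coordinate: (3/5)·(-5) + (1/5)·0 + (1/5)·6 = -9/5.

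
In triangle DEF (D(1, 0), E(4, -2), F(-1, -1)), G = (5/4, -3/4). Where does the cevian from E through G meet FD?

Barycentric coordinates of G with respect to DEF: (1/2, 1/4, 1/4).
On side FD the E-coordinate is zero; dropping G's E-weight 1/4 and renormalizing the remaining 1/4 : 1/2 gives weights 1/3, 2/3 on F, D.
H = (1/3)·(-1, -1) + (2/3)·(1, 0) = (1/3, -1/3).

(1/3, -1/3)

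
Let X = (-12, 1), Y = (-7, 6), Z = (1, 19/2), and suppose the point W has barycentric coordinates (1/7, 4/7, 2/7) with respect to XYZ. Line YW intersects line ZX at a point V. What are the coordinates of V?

(-10/3, 20/3)

Line YW meets ZX where the Y-coordinate vanishes; zeroing W's Y-weight and renormalizing leaves Z, X-weights 2/7 : 1/7 → (2/3, 1/3).
So V = (2/3)·Z + (1/3)·X = (-10/3, 20/3).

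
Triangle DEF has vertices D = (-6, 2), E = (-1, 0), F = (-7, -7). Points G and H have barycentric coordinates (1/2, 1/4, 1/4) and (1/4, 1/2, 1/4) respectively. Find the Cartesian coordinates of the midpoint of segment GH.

Barycentric coordinates of the midpoint are the average: (3/8, 3/8, 1/4).
Converting: (3/8)·D + (3/8)·E + (1/4)·F = (-35/8, -1).

(-35/8, -1)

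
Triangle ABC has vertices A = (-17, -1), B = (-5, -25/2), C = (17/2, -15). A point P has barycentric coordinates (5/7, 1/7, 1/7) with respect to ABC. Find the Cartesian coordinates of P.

(-163/14, -65/14)

P = (5/7)·A + (1/7)·B + (1/7)·C.
x-coordinate: (5/7)·(-17) + (1/7)·(-5) + (1/7)·(17/2) = -163/14.
y-coordinate: (5/7)·(-1) + (1/7)·(-25/2) + (1/7)·(-15) = -65/14.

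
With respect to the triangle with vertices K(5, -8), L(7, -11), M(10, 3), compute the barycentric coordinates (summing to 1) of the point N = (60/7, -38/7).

Signed area of the reference triangle: [KLM] = ½·(5·(-11−3) + 7·(3−(-8)) + 10·(-8−(-11))) = ½·(-70 + 77 + 30) = 37/2.
[NLM] = ½·((60/7)·(-11−3) + 7·(3−(-38/7)) + 10·(-38/7−(-11))) = ½·(-120 + 59 + 390/7) = -37/14, so the K-coordinate is (-37/14)/(37/2) = -1/7.
[KNM] = ½·(5·(-38/7−3) + (60/7)·(3−(-8)) + 10·(-8−(-38/7))) = ½·(-295/7 + 660/7 − 180/7) = 185/14, so the L-coordinate is 5/7.
[KLN] = ½·(5·(-11−(-38/7)) + 7·(-38/7−(-8)) + (60/7)·(-8−(-11))) = ½·(-195/7 + 18 + 180/7) = 111/14, so the M-coordinate is 3/7.

(-1/7, 5/7, 3/7)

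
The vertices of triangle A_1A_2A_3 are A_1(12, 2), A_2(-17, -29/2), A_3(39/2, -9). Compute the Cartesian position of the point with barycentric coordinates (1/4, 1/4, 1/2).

(17/2, -61/8)

P = (1/4)·A_1 + (1/4)·A_2 + (1/2)·A_3.
x-coordinate: (1/4)·12 + (1/4)·(-17) + (1/2)·(39/2) = 17/2.
y-coordinate: (1/4)·2 + (1/4)·(-29/2) + (1/2)·(-9) = -61/8.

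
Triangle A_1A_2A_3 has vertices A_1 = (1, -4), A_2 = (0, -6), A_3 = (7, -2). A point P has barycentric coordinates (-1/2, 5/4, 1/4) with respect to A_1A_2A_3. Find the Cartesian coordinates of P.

(5/4, -6)

P = (-1/2)·A_1 + (5/4)·A_2 + (1/4)·A_3.
x-coordinate: (-1/2)·1 + (5/4)·0 + (1/4)·7 = 5/4.
y-coordinate: (-1/2)·(-4) + (5/4)·(-6) + (1/4)·(-2) = -6.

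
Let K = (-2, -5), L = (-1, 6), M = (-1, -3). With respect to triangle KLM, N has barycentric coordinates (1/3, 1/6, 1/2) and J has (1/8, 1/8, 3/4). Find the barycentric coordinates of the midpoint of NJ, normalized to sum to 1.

(11/48, 7/48, 5/8)

Since both coordinate triples sum to 1, the midpoint's barycentrics are the componentwise average.
(1/3+1/8)/2 = 11/48; similarly 7/48 and 5/8.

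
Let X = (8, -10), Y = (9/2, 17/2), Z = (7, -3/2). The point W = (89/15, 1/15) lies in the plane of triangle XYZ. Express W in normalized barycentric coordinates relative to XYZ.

(3/5, 2/3, -4/15)

Signed area of the reference triangle: [XYZ] = ½·(8·(17/2−(-3/2)) + (9/2)·(-3/2−(-10)) + 7·(-10−(17/2))) = ½·(80 + 153/4 − 259/2) = -45/8.
[WYZ] = ½·((89/15)·(17/2−(-3/2)) + (9/2)·(-3/2−(1/15)) + 7·(1/15−(17/2))) = ½·(178/3 − 141/20 − 1771/30) = -27/8, so the X-coordinate is (-27/8)/(-45/8) = 3/5.
[XWZ] = ½·(8·(1/15−(-3/2)) + (89/15)·(-3/2−(-10)) + 7·(-10−(1/15))) = ½·(188/15 + 1513/30 − 1057/15) = -15/4, so the Y-coordinate is 2/3.
[XYW] = ½·(8·(17/2−(1/15)) + (9/2)·(1/15−(-10)) + (89/15)·(-10−(17/2))) = ½·(1012/15 + 453/10 − 3293/30) = 3/2, so the Z-coordinate is -4/15.
Check: 3/5 + 2/3 − 4/15 = 1.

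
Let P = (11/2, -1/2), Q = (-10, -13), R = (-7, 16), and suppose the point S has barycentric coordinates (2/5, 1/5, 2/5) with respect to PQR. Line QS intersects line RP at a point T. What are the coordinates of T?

(-3/4, 31/4)

Line QS meets RP where the Q-coordinate vanishes; zeroing S's Q-weight and renormalizing leaves R, P-weights 2/5 : 2/5 → (1/2, 1/2).
So T = (1/2)·R + (1/2)·P = (-3/4, 31/4).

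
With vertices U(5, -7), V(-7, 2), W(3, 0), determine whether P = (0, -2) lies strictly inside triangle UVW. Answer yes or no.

Barycentric coordinates of P: (13/33, 25/66, 5/22).
The three coordinates are positive, positive, positive; a point is interior exactly when all three are positive.

yes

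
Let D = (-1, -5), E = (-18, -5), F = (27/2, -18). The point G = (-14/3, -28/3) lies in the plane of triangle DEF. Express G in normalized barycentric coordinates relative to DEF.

(1/6, 1/2, 1/3)

Signed area of the reference triangle: [DEF] = ½·((-1)·(-5−(-18)) + (-18)·(-18−(-5)) + (27/2)·(-5−(-5))) = ½·(-13 + 234 + 0) = 221/2.
[GEF] = ½·((-14/3)·(-5−(-18)) + (-18)·(-18−(-28/3)) + (27/2)·(-28/3−(-5))) = ½·(-182/3 + 156 − 117/2) = 221/12, so the D-coordinate is (221/12)/(221/2) = 1/6.
[DGF] = ½·((-1)·(-28/3−(-18)) + (-14/3)·(-18−(-5)) + (27/2)·(-5−(-28/3))) = ½·(-26/3 + 182/3 + 117/2) = 221/4, so the E-coordinate is 1/2.
[DEG] = ½·((-1)·(-5−(-28/3)) + (-18)·(-28/3−(-5)) + (-14/3)·(-5−(-5))) = ½·(-13/3 + 78 + 0) = 221/6, so the F-coordinate is 1/3.
Check: 1/6 + 1/2 + 1/3 = 1.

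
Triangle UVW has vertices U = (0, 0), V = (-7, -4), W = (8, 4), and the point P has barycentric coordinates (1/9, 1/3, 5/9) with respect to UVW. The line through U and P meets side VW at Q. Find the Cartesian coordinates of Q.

(19/8, 1)

Line UP meets VW where the U-coordinate vanishes; zeroing P's U-weight and renormalizing leaves V, W-weights 1/3 : 5/9 → (3/8, 5/8).
So Q = (3/8)·V + (5/8)·W = (19/8, 1).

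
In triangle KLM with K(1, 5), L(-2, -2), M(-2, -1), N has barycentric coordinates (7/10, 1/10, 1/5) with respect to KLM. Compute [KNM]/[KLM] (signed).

1/10

The signed ratio [KNM]/[KLM] equals the barycentric coordinate of N at vertex L, which is 1/10.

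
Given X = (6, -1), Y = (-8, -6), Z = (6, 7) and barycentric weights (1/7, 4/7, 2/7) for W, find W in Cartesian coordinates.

(-2, -11/7)

W = (1/7)·X + (4/7)·Y + (2/7)·Z.
x-coordinate: (1/7)·6 + (4/7)·(-8) + (2/7)·6 = -2.
y-coordinate: (1/7)·(-1) + (4/7)·(-6) + (2/7)·7 = -11/7.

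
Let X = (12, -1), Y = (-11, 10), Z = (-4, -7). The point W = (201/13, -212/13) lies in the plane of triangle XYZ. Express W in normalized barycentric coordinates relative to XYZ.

(11/13, -11/13, 1)

Signed area of the reference triangle: [XYZ] = ½·(12·(10−(-7)) + (-11)·(-7−(-1)) + (-4)·(-1−10)) = ½·(204 + 66 + 44) = 157.
[WYZ] = ½·((201/13)·(10−(-7)) + (-11)·(-7−(-212/13)) + (-4)·(-212/13−10)) = ½·(3417/13 − 1331/13 + 1368/13) = 1727/13, so the X-coordinate is (1727/13)/157 = 11/13.
[XWZ] = ½·(12·(-212/13−(-7)) + (201/13)·(-7−(-1)) + (-4)·(-1−(-212/13))) = ½·(-1452/13 − 1206/13 − 796/13) = -1727/13, so the Y-coordinate is -11/13.
[XYW] = ½·(12·(10−(-212/13)) + (-11)·(-212/13−(-1)) + (201/13)·(-1−10)) = ½·(4104/13 + 2189/13 − 2211/13) = 157, so the Z-coordinate is 1.
Check: 11/13 − 11/13 + 1 = 1.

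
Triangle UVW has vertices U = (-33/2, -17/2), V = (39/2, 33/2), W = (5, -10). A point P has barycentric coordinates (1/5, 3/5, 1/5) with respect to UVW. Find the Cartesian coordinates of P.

P = (1/5)·U + (3/5)·V + (1/5)·W.
x-coordinate: (1/5)·(-33/2) + (3/5)·(39/2) + (1/5)·5 = 47/5.
y-coordinate: (1/5)·(-17/2) + (3/5)·(33/2) + (1/5)·(-10) = 31/5.

(47/5, 31/5)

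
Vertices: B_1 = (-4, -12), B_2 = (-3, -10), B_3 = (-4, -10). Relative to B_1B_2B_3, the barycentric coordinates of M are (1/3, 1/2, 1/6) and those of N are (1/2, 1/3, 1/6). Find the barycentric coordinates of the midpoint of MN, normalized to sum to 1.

(5/12, 5/12, 1/6)

Since both coordinate triples sum to 1, the midpoint's barycentrics are the componentwise average.
(1/3+1/2)/2 = 5/12; similarly 5/12 and 1/6.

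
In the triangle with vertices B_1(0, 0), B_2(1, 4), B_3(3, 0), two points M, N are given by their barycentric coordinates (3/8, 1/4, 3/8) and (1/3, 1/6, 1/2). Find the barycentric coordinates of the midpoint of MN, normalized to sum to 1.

(17/48, 5/24, 7/16)

Since both coordinate triples sum to 1, the midpoint's barycentrics are the componentwise average.
(3/8+1/3)/2 = 17/48; similarly 5/24 and 7/16.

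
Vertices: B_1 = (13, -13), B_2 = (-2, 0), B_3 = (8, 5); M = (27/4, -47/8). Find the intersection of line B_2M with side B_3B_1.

(12, -47/5)

Barycentric coordinates of M with respect to B_1B_2B_3: (1/2, 3/8, 1/8).
On side B_3B_1 the B_2-coordinate is zero; dropping M's B_2-weight 3/8 and renormalizing the remaining 1/8 : 1/2 gives weights 1/5, 4/5 on B_3, B_1.
N = (1/5)·(8, 5) + (4/5)·(13, -13) = (12, -47/5).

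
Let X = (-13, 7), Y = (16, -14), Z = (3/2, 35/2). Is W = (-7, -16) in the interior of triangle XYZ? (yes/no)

Barycentric coordinates of W: (1507/1218, 793/1218, -541/609).
The three coordinates are positive, positive, negative; a point is interior exactly when all three are positive.

no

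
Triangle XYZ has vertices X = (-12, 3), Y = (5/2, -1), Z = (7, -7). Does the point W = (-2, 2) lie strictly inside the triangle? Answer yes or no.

Barycentric coordinates of W: (9/46, 27/23, -17/46).
The three coordinates are positive, positive, negative; a point is interior exactly when all three are positive.

no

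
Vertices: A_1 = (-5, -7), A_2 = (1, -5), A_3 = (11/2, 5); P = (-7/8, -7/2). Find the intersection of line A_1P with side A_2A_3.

Barycentric coordinates of P with respect to A_1A_2A_3: (1/2, 1/4, 1/4).
On side A_2A_3 the A_1-coordinate is zero; dropping P's A_1-weight 1/2 and renormalizing the remaining 1/4 : 1/4 gives weights 1/2, 1/2 on A_2, A_3.
Q = (1/2)·(1, -5) + (1/2)·(11/2, 5) = (13/4, 0).

(13/4, 0)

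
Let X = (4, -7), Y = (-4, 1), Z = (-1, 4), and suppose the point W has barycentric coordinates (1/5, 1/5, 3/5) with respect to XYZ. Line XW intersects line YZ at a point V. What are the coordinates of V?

(-7/4, 13/4)

Line XW meets YZ where the X-coordinate vanishes; zeroing W's X-weight and renormalizing leaves Y, Z-weights 1/5 : 3/5 → (1/4, 3/4).
So V = (1/4)·Y + (3/4)·Z = (-7/4, 13/4).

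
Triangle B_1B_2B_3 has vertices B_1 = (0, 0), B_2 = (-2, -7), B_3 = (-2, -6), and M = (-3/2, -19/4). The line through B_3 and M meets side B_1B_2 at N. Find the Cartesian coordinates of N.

(-1, -7/2)

Barycentric coordinates of M with respect to B_1B_2B_3: (1/4, 1/4, 1/2).
On side B_1B_2 the B_3-coordinate is zero; dropping M's B_3-weight 1/2 and renormalizing the remaining 1/4 : 1/4 gives weights 1/2, 1/2 on B_1, B_2.
N = (1/2)·(0, 0) + (1/2)·(-2, -7) = (-1, -7/2).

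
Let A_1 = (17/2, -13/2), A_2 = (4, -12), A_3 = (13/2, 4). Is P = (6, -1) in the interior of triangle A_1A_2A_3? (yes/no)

Barycentric coordinates of P: (18/233, 61/233, 154/233).
The three coordinates are positive, positive, positive; a point is interior exactly when all three are positive.

yes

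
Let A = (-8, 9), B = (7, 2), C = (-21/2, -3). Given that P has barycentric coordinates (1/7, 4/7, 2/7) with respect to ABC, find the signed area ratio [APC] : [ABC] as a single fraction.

The signed ratio [APC]/[ABC] equals the barycentric coordinate of P at vertex B, which is 4/7.

4/7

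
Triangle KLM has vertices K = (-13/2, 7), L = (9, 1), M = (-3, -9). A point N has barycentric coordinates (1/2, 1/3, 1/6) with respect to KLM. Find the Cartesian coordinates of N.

(-3/4, 7/3)

N = (1/2)·K + (1/3)·L + (1/6)·M.
x-coordinate: (1/2)·(-13/2) + (1/3)·9 + (1/6)·(-3) = -3/4.
y-coordinate: (1/2)·7 + (1/3)·1 + (1/6)·(-9) = 7/3.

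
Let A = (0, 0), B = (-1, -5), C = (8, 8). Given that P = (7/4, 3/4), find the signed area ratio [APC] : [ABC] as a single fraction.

[ABC] = ½·(0·(-5−8) + (-1)·(8−0) + 8·(0−(-5))) = ½·(0 − 8 + 40) = 16.
[APC] = ½·(0·(3/4−8) + (7/4)·(8−0) + 8·(0−(3/4))) = ½·(0 + 14 − 6) = 4, so the ratio is 4/16 = 1/4.

1/4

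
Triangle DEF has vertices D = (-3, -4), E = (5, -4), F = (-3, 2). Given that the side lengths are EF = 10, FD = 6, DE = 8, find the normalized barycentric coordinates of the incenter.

The incenter has barycentric coordinates proportional to the opposite side lengths: (10 : 6 : 8).
Normalizing by 10+6+8 = 24 gives (5/12, 1/4, 1/3).

(5/12, 1/4, 1/3)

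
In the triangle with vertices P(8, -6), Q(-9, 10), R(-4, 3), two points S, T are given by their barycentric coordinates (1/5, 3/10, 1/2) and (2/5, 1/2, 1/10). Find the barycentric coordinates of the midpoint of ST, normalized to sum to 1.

(3/10, 2/5, 3/10)

Since both coordinate triples sum to 1, the midpoint's barycentrics are the componentwise average.
(1/5+2/5)/2 = 3/10; similarly 2/5 and 3/10.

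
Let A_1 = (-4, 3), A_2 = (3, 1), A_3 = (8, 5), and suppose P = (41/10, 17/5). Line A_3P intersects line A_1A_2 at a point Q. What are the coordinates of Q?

(1/5, 9/5)

Barycentric coordinates of P with respect to A_1A_2A_3: (1/5, 3/10, 1/2).
On side A_1A_2 the A_3-coordinate is zero; dropping P's A_3-weight 1/2 and renormalizing the remaining 1/5 : 3/10 gives weights 2/5, 3/5 on A_1, A_2.
Q = (2/5)·(-4, 3) + (3/5)·(3, 1) = (1/5, 9/5).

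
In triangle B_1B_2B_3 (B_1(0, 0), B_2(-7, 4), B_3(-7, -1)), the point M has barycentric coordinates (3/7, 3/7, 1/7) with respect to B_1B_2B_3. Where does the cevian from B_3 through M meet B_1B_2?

Line B_3M meets B_1B_2 where the B_3-coordinate vanishes; zeroing M's B_3-weight and renormalizing leaves B_1, B_2-weights 3/7 : 3/7 → (1/2, 1/2).
So N = (1/2)·B_1 + (1/2)·B_2 = (-7/2, 2).

(-7/2, 2)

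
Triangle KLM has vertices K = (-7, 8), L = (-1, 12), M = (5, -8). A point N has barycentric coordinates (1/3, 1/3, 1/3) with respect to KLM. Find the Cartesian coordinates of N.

(-1, 4)

N = (1/3)·K + (1/3)·L + (1/3)·M.
x-coordinate: (1/3)·(-7) + (1/3)·(-1) + (1/3)·5 = -1.
y-coordinate: (1/3)·8 + (1/3)·12 + (1/3)·(-8) = 4.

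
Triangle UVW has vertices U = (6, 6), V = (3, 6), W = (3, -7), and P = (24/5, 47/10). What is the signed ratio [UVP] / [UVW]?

1/10

[UVW] = ½·(6·(6−(-7)) + 3·(-7−6) + 3·(6−6)) = ½·(78 − 39 + 0) = 39/2.
[UVP] = ½·(6·(6−(47/10)) + 3·(47/10−6) + (24/5)·(6−6)) = ½·(39/5 − 39/10 + 0) = 39/20, so the ratio is (39/20)/(39/2) = 1/10.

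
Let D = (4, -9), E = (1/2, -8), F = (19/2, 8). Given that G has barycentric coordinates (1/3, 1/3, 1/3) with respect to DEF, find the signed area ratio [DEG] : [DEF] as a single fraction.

The signed ratio [DEG]/[DEF] equals the barycentric coordinate of G at vertex F, which is 1/3.

1/3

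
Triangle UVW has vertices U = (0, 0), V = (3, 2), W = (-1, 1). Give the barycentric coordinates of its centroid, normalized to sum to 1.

(1/3, 1/3, 1/3)

The centroid is the average of the vertices, so each weight is 1/3.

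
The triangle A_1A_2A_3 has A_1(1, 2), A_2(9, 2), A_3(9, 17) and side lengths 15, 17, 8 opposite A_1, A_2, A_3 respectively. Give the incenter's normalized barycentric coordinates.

(3/8, 17/40, 1/5)

The incenter has barycentric coordinates proportional to the opposite side lengths: (15 : 17 : 8).
Normalizing by 15+17+8 = 40 gives (3/8, 17/40, 1/5).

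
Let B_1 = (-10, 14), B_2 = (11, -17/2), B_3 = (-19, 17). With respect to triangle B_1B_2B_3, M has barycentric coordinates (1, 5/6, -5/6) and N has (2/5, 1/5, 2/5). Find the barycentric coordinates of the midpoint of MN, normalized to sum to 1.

(7/10, 31/60, -13/60)

Since both coordinate triples sum to 1, the midpoint's barycentrics are the componentwise average.
(1+2/5)/2 = 7/10; similarly 31/60 and -13/60.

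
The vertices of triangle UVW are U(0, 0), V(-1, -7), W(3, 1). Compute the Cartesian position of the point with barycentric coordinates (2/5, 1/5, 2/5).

(1, -1)

P = (2/5)·U + (1/5)·V + (2/5)·W.
x-coordinate: (2/5)·0 + (1/5)·(-1) + (2/5)·3 = 1.
y-coordinate: (2/5)·0 + (1/5)·(-7) + (2/5)·1 = -1.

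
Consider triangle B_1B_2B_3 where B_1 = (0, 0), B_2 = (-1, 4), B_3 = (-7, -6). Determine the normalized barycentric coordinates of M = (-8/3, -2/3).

Signed area of the reference triangle: [B_1B_2B_3] = ½·(0·(4−(-6)) + (-1)·(-6−0) + (-7)·(0−4)) = ½·(0 + 6 + 28) = 17.
[MB_2B_3] = ½·((-8/3)·(4−(-6)) + (-1)·(-6−(-2/3)) + (-7)·(-2/3−4)) = ½·(-80/3 + 16/3 + 98/3) = 17/3, so the B_1-coordinate is (17/3)/17 = 1/3.
[B_1MB_3] = ½·(0·(-2/3−(-6)) + (-8/3)·(-6−0) + (-7)·(0−(-2/3))) = ½·(0 + 16 − 14/3) = 17/3, so the B_2-coordinate is 1/3.
[B_1B_2M] = ½·(0·(4−(-2/3)) + (-1)·(-2/3−0) + (-8/3)·(0−4)) = ½·(0 + 2/3 + 32/3) = 17/3, so the B_3-coordinate is 1/3.
Check: 1/3 + 1/3 + 1/3 = 1.

(1/3, 1/3, 1/3)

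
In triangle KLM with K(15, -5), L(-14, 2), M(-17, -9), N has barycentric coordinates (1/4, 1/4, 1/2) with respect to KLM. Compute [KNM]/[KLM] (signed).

The signed ratio [KNM]/[KLM] equals the barycentric coordinate of N at vertex L, which is 1/4.

1/4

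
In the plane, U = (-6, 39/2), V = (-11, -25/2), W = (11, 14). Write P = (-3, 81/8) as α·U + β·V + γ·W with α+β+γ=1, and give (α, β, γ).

Signed area of the reference triangle: [UVW] = ½·((-6)·(-25/2−14) + (-11)·(14−(39/2)) + 11·(39/2−(-25/2))) = ½·(159 + 121/2 + 352) = 1143/4.
[PVW] = ½·((-3)·(-25/2−14) + (-11)·(14−(81/8)) + 11·(81/8−(-25/2))) = ½·(159/2 − 341/8 + 1991/8) = 1143/8, so the U-coordinate is (1143/8)/(1143/4) = 1/2.
[UPW] = ½·((-6)·(81/8−14) + (-3)·(14−(39/2)) + 11·(39/2−(81/8))) = ½·(93/4 + 33/2 + 825/8) = 1143/16, so the V-coordinate is 1/4.
[UVP] = ½·((-6)·(-25/2−(81/8)) + (-11)·(81/8−(39/2)) + (-3)·(39/2−(-25/2))) = ½·(543/4 + 825/8 − 96) = 1143/16, so the W-coordinate is 1/4.

(1/2, 1/4, 1/4)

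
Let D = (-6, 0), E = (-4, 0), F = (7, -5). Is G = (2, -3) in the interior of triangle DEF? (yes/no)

Barycentric coordinates of G: (3/10, 1/10, 3/5).
The three coordinates are positive, positive, positive; a point is interior exactly when all three are positive.

yes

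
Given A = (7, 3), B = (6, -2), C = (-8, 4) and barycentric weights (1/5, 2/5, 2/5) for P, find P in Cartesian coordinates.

P = (1/5)·A + (2/5)·B + (2/5)·C.
x-coordinate: (1/5)·7 + (2/5)·6 + (2/5)·(-8) = 3/5.
y-coordinate: (1/5)·3 + (2/5)·(-2) + (2/5)·4 = 7/5.

(3/5, 7/5)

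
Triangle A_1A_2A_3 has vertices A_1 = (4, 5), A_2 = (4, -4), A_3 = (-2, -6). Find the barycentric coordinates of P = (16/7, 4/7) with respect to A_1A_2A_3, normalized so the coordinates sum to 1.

(4/7, 1/7, 2/7)

Signed area of the reference triangle: [A_1A_2A_3] = ½·(4·(-4−(-6)) + 4·(-6−5) + (-2)·(5−(-4))) = ½·(8 − 44 − 18) = -27.
[PA_2A_3] = ½·((16/7)·(-4−(-6)) + 4·(-6−(4/7)) + (-2)·(4/7−(-4))) = ½·(32/7 − 184/7 − 64/7) = -108/7, so the A_1-coordinate is (-108/7)/(-27) = 4/7.
[A_1PA_3] = ½·(4·(4/7−(-6)) + (16/7)·(-6−5) + (-2)·(5−(4/7))) = ½·(184/7 − 176/7 − 62/7) = -27/7, so the A_2-coordinate is 1/7.
[A_1A_2P] = ½·(4·(-4−(4/7)) + 4·(4/7−5) + (16/7)·(5−(-4))) = ½·(-128/7 − 124/7 + 144/7) = -54/7, so the A_3-coordinate is 2/7.
Check: 4/7 + 1/7 + 2/7 = 1.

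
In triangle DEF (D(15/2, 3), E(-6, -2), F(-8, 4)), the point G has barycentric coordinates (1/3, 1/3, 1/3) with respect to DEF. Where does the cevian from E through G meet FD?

(-1/4, 7/2)

Line EG meets FD where the E-coordinate vanishes; zeroing G's E-weight and renormalizing leaves F, D-weights 1/3 : 1/3 → (1/2, 1/2).
So H = (1/2)·F + (1/2)·D = (-1/4, 7/2).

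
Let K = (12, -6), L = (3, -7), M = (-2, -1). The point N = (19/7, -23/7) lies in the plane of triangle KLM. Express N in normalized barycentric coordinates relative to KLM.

(2/7, 1/7, 4/7)

Signed area of the reference triangle: [KLM] = ½·(12·(-7−(-1)) + 3·(-1−(-6)) + (-2)·(-6−(-7))) = ½·(-72 + 15 − 2) = -59/2.
[NLM] = ½·((19/7)·(-7−(-1)) + 3·(-1−(-23/7)) + (-2)·(-23/7−(-7))) = ½·(-114/7 + 48/7 − 52/7) = -59/7, so the K-coordinate is (-59/7)/(-59/2) = 2/7.
[KNM] = ½·(12·(-23/7−(-1)) + (19/7)·(-1−(-6)) + (-2)·(-6−(-23/7))) = ½·(-192/7 + 95/7 + 38/7) = -59/14, so the L-coordinate is 1/7.
[KLN] = ½·(12·(-7−(-23/7)) + 3·(-23/7−(-6)) + (19/7)·(-6−(-7))) = ½·(-312/7 + 57/7 + 19/7) = -118/7, so the M-coordinate is 4/7.
Check: 2/7 + 1/7 + 4/7 = 1.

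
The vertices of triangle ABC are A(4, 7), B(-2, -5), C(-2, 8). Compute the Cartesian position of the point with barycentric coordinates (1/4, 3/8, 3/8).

P = (1/4)·A + (3/8)·B + (3/8)·C.
x-coordinate: (1/4)·4 + (3/8)·(-2) + (3/8)·(-2) = -1/2.
y-coordinate: (1/4)·7 + (3/8)·(-5) + (3/8)·8 = 23/8.

(-1/2, 23/8)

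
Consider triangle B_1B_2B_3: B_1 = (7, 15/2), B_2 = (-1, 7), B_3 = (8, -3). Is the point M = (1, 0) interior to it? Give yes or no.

no

Barycentric coordinates of M: (-86/169, 141/169, 114/169).
The three coordinates are negative, positive, positive; a point is interior exactly when all three are positive.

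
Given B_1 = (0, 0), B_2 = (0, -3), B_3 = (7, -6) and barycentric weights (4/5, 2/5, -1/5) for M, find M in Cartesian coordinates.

(-7/5, 0)

M = (4/5)·B_1 + (2/5)·B_2 + (-1/5)·B_3.
x-coordinate: (4/5)·0 + (2/5)·0 + (-1/5)·7 = -7/5.
y-coordinate: (4/5)·0 + (2/5)·(-3) + (-1/5)·(-6) = 0.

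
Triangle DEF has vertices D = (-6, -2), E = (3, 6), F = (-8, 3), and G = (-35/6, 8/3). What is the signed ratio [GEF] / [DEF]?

[DEF] = ½·((-6)·(6−3) + 3·(3−(-2)) + (-8)·(-2−6)) = ½·(-18 + 15 + 64) = 61/2.
[GEF] = ½·((-35/6)·(6−3) + 3·(3−(8/3)) + (-8)·(8/3−6)) = ½·(-35/2 + 1 + 80/3) = 61/12, so the ratio is (61/12)/(61/2) = 1/6.

1/6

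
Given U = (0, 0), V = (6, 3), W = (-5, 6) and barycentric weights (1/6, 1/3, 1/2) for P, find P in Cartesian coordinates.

P = (1/6)·U + (1/3)·V + (1/2)·W.
x-coordinate: (1/6)·0 + (1/3)·6 + (1/2)·(-5) = -1/2.
y-coordinate: (1/6)·0 + (1/3)·3 + (1/2)·6 = 4.

(-1/2, 4)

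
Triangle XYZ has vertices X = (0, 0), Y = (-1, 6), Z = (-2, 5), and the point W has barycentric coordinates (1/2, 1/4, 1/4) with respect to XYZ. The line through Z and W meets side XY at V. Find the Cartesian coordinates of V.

(-1/3, 2)

Line ZW meets XY where the Z-coordinate vanishes; zeroing W's Z-weight and renormalizing leaves X, Y-weights 1/2 : 1/4 → (2/3, 1/3).
So V = (2/3)·X + (1/3)·Y = (-1/3, 2).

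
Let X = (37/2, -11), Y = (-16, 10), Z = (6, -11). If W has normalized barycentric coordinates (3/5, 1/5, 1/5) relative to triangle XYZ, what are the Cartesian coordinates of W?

(91/10, -34/5)

W = (3/5)·X + (1/5)·Y + (1/5)·Z.
x-coordinate: (3/5)·(37/2) + (1/5)·(-16) + (1/5)·6 = 91/10.
y-coordinate: (3/5)·(-11) + (1/5)·10 + (1/5)·(-11) = -34/5.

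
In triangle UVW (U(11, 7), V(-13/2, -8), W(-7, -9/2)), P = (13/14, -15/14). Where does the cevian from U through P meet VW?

(-53/8, -57/8)

Barycentric coordinates of P with respect to UVW: (3/7, 3/7, 1/7).
On side VW the U-coordinate is zero; dropping P's U-weight 3/7 and renormalizing the remaining 3/7 : 1/7 gives weights 3/4, 1/4 on V, W.
Q = (3/4)·(-13/2, -8) + (1/4)·(-7, -9/2) = (-53/8, -57/8).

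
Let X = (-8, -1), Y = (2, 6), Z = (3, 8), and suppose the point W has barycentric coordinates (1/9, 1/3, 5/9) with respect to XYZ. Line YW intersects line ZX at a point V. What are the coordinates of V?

(7/6, 13/2)

Line YW meets ZX where the Y-coordinate vanishes; zeroing W's Y-weight and renormalizing leaves Z, X-weights 5/9 : 1/9 → (5/6, 1/6).
So V = (5/6)·Z + (1/6)·X = (7/6, 13/2).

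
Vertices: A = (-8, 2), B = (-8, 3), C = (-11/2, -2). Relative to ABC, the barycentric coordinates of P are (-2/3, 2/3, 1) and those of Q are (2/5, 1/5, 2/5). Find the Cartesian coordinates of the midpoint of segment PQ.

Barycentric coordinates of the midpoint are the average: (-2/15, 13/30, 7/10).
Converting: (-2/15)·A + (13/30)·B + (7/10)·C = (-25/4, -11/30).

(-25/4, -11/30)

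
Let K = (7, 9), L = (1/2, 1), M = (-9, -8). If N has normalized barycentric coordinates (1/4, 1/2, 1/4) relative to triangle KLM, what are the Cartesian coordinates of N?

N = (1/4)·K + (1/2)·L + (1/4)·M.
x-coordinate: (1/4)·7 + (1/2)·(1/2) + (1/4)·(-9) = -1/4.
y-coordinate: (1/4)·9 + (1/2)·1 + (1/4)·(-8) = 3/4.

(-1/4, 3/4)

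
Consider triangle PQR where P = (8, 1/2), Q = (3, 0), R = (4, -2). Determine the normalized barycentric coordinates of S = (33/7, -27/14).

(1/7, -1/7, 1)

Signed area of the reference triangle: [PQR] = ½·(8·(0−(-2)) + 3·(-2−(1/2)) + 4·(1/2−0)) = ½·(16 − 15/2 + 2) = 21/4.
[SQR] = ½·((33/7)·(0−(-2)) + 3·(-2−(-27/14)) + 4·(-27/14−0)) = ½·(66/7 − 3/14 − 54/7) = 3/4, so the P-coordinate is (3/4)/(21/4) = 1/7.
[PSR] = ½·(8·(-27/14−(-2)) + (33/7)·(-2−(1/2)) + 4·(1/2−(-27/14))) = ½·(4/7 − 165/14 + 68/7) = -3/4, so the Q-coordinate is -1/7.
[PQS] = ½·(8·(0−(-27/14)) + 3·(-27/14−(1/2)) + (33/7)·(1/2−0)) = ½·(108/7 − 51/7 + 33/14) = 21/4, so the R-coordinate is 1.
Check: 1/7 − 1/7 + 1 = 1.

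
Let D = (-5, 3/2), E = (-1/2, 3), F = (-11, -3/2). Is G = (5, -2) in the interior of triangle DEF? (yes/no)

Barycentric coordinates of G: (-103/6, 34/3, 41/6).
The three coordinates are negative, positive, positive; a point is interior exactly when all three are positive.

no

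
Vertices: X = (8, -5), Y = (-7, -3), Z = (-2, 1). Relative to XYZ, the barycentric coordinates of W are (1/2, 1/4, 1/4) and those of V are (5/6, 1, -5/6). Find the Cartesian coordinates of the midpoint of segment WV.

Barycentric coordinates of the midpoint are the average: (2/3, 5/8, -7/24).
Converting: (2/3)·X + (5/8)·Y + (-7/24)·Z = (37/24, -11/2).

(37/24, -11/2)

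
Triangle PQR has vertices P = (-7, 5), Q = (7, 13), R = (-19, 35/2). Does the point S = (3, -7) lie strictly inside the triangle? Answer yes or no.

Barycentric coordinates of S: (538/271, -19/271, -248/271).
The three coordinates are positive, negative, negative; a point is interior exactly when all three are positive.

no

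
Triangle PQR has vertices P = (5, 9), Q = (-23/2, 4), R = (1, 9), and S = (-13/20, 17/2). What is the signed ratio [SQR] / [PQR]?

[PQR] = ½·(5·(4−9) + (-23/2)·(9−9) + 1·(9−4)) = ½·(-25 + 0 + 5) = -10.
[SQR] = ½·((-13/20)·(4−9) + (-23/2)·(9−(17/2)) + 1·(17/2−4)) = ½·(13/4 − 23/4 + 9/2) = 1, so the ratio is 1/(-10) = -1/10.

-1/10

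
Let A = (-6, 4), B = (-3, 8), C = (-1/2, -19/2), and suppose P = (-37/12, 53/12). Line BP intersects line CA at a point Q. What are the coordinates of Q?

(-13/4, -11/4)

Barycentric coordinates of P with respect to ABC: (1/6, 2/3, 1/6).
On side CA the B-coordinate is zero; dropping P's B-weight 2/3 and renormalizing the remaining 1/6 : 1/6 gives weights 1/2, 1/2 on C, A.
Q = (1/2)·(-1/2, -19/2) + (1/2)·(-6, 4) = (-13/4, -11/4).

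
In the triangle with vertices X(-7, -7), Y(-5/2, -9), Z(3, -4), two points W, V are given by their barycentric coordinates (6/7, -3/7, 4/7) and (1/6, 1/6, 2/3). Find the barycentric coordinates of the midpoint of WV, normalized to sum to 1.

(43/84, -11/84, 13/21)

Since both coordinate triples sum to 1, the midpoint's barycentrics are the componentwise average.
(6/7+1/6)/2 = 43/84; similarly -11/84 and 13/21.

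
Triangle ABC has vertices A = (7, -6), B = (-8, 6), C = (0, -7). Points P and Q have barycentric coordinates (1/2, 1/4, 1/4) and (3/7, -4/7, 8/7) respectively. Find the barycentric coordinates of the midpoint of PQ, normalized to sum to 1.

Since both coordinate triples sum to 1, the midpoint's barycentrics are the componentwise average.
(1/2+3/7)/2 = 13/28; similarly -9/56 and 39/56.

(13/28, -9/56, 39/56)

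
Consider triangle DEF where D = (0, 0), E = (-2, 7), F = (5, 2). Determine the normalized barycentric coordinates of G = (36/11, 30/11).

(1/11, 2/11, 8/11)

Signed area of the reference triangle: [DEF] = ½·(0·(7−2) + (-2)·(2−0) + 5·(0−7)) = ½·(0 − 4 − 35) = -39/2.
[GEF] = ½·((36/11)·(7−2) + (-2)·(2−(30/11)) + 5·(30/11−7)) = ½·(180/11 + 16/11 − 235/11) = -39/22, so the D-coordinate is (-39/22)/(-39/2) = 1/11.
[DGF] = ½·(0·(30/11−2) + (36/11)·(2−0) + 5·(0−(30/11))) = ½·(0 + 72/11 − 150/11) = -39/11, so the E-coordinate is 2/11.
[DEG] = ½·(0·(7−(30/11)) + (-2)·(30/11−0) + (36/11)·(0−7)) = ½·(0 − 60/11 − 252/11) = -156/11, so the F-coordinate is 8/11.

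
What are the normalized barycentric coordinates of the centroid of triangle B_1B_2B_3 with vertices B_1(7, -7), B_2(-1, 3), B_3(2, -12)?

(1/3, 1/3, 1/3)

The centroid is the average of the vertices, so each weight is 1/3.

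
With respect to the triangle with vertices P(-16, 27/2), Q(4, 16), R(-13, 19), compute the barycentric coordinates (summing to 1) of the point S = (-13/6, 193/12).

(1/6, 2/3, 1/6)

Signed area of the reference triangle: [PQR] = ½·((-16)·(16−19) + 4·(19−(27/2)) + (-13)·(27/2−16)) = ½·(48 + 22 + 65/2) = 205/4.
[SQR] = ½·((-13/6)·(16−19) + 4·(19−(193/12)) + (-13)·(193/12−16)) = ½·(13/2 + 35/3 − 13/12) = 205/24, so the P-coordinate is (205/24)/(205/4) = 1/6.
[PSR] = ½·((-16)·(193/12−19) + (-13/6)·(19−(27/2)) + (-13)·(27/2−(193/12))) = ½·(140/3 − 143/12 + 403/12) = 205/6, so the Q-coordinate is 2/3.
[PQS] = ½·((-16)·(16−(193/12)) + 4·(193/12−(27/2)) + (-13/6)·(27/2−16)) = ½·(4/3 + 31/3 + 65/12) = 205/24, so the R-coordinate is 1/6.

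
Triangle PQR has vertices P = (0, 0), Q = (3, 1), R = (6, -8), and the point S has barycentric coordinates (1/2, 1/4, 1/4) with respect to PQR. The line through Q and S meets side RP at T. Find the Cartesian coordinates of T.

Line QS meets RP where the Q-coordinate vanishes; zeroing S's Q-weight and renormalizing leaves R, P-weights 1/4 : 1/2 → (1/3, 2/3).
So T = (1/3)·R + (2/3)·P = (2, -8/3).

(2, -8/3)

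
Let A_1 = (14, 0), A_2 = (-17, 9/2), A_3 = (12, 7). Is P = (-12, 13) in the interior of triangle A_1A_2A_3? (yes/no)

Barycentric coordinates of P: (-9/8, 3/4, 11/8).
The three coordinates are negative, positive, positive; a point is interior exactly when all three are positive.

no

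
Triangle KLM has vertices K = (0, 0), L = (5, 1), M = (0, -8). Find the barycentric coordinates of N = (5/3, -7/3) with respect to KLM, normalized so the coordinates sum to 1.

Signed area of the reference triangle: [KLM] = ½·(0·(1−(-8)) + 5·(-8−0) + 0·(0−1)) = ½·(0 − 40 + 0) = -20.
[NLM] = ½·((5/3)·(1−(-8)) + 5·(-8−(-7/3)) + 0·(-7/3−1)) = ½·(15 − 85/3 + 0) = -20/3, so the K-coordinate is (-20/3)/(-20) = 1/3.
[KNM] = ½·(0·(-7/3−(-8)) + (5/3)·(-8−0) + 0·(0−(-7/3))) = ½·(0 − 40/3 + 0) = -20/3, so the L-coordinate is 1/3.
[KLN] = ½·(0·(1−(-7/3)) + 5·(-7/3−0) + (5/3)·(0−1)) = ½·(0 − 35/3 − 5/3) = -20/3, so the M-coordinate is 1/3.

(1/3, 1/3, 1/3)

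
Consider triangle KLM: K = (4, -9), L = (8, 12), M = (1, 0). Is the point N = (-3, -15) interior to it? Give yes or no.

no

Barycentric coordinates of N: (19/33, -9/11, 41/33).
The three coordinates are positive, negative, positive; a point is interior exactly when all three are positive.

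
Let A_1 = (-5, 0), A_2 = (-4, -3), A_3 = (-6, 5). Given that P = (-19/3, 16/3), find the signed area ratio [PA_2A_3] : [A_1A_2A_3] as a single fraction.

[A_1A_2A_3] = ½·((-5)·(-3−5) + (-4)·(5−0) + (-6)·(0−(-3))) = ½·(40 − 20 − 18) = 1.
[PA_2A_3] = ½·((-19/3)·(-3−5) + (-4)·(5−(16/3)) + (-6)·(16/3−(-3))) = ½·(152/3 + 4/3 − 50) = 1, so the ratio is 1/1 = 1.

1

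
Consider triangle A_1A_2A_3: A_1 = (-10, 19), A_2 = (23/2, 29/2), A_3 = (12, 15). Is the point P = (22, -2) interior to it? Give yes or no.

Barycentric coordinates of P: (-27/26, 334/13, -615/26).
The three coordinates are negative, positive, negative; a point is interior exactly when all three are positive.

no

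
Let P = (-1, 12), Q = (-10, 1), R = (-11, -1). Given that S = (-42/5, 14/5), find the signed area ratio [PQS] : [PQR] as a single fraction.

[PQR] = ½·((-1)·(1−(-1)) + (-10)·(-1−12) + (-11)·(12−1)) = ½·(-2 + 130 − 121) = 7/2.
[PQS] = ½·((-1)·(1−(14/5)) + (-10)·(14/5−12) + (-42/5)·(12−1)) = ½·(9/5 + 92 − 462/5) = 7/10, so the ratio is (7/10)/(7/2) = 1/5.

1/5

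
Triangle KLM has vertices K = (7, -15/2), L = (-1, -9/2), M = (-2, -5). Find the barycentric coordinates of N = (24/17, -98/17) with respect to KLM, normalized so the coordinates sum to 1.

Signed area of the reference triangle: [KLM] = ½·(7·(-9/2−(-5)) + (-1)·(-5−(-15/2)) + (-2)·(-15/2−(-9/2))) = ½·(7/2 − 5/2 + 6) = 7/2.
[NLM] = ½·((24/17)·(-9/2−(-5)) + (-1)·(-5−(-98/17)) + (-2)·(-98/17−(-9/2))) = ½·(12/17 − 13/17 + 43/17) = 21/17, so the K-coordinate is (21/17)/(7/2) = 6/17.
[KNM] = ½·(7·(-98/17−(-5)) + (24/17)·(-5−(-15/2)) + (-2)·(-15/2−(-98/17))) = ½·(-91/17 + 60/17 + 59/17) = 14/17, so the L-coordinate is 4/17.
[KLN] = ½·(7·(-9/2−(-98/17)) + (-1)·(-98/17−(-15/2)) + (24/17)·(-15/2−(-9/2))) = ½·(301/34 − 59/34 − 72/17) = 49/34, so the M-coordinate is 7/17.

(6/17, 4/17, 7/17)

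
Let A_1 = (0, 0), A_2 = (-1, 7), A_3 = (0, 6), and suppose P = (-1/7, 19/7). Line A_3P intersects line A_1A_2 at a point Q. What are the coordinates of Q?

(-1/5, 7/5)

Barycentric coordinates of P with respect to A_1A_2A_3: (4/7, 1/7, 2/7).
On side A_1A_2 the A_3-coordinate is zero; dropping P's A_3-weight 2/7 and renormalizing the remaining 4/7 : 1/7 gives weights 4/5, 1/5 on A_1, A_2.
Q = (4/5)·(0, 0) + (1/5)·(-1, 7) = (-1/5, 7/5).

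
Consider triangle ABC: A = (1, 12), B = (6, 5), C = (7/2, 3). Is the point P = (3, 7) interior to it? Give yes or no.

Barycentric coordinates of P: (2/5, 1/5, 2/5).
The three coordinates are positive, positive, positive; a point is interior exactly when all three are positive.

yes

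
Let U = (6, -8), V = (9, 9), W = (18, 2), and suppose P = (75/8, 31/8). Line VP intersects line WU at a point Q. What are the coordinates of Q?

(10, -14/3)

Barycentric coordinates of P with respect to UVW: (1/4, 5/8, 1/8).
On side WU the V-coordinate is zero; dropping P's V-weight 5/8 and renormalizing the remaining 1/8 : 1/4 gives weights 1/3, 2/3 on W, U.
Q = (1/3)·(18, 2) + (2/3)·(6, -8) = (10, -14/3).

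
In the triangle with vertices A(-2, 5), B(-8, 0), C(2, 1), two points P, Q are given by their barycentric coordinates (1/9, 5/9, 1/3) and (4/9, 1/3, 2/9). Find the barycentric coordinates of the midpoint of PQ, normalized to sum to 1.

(5/18, 4/9, 5/18)

Since both coordinate triples sum to 1, the midpoint's barycentrics are the componentwise average.
(1/9+4/9)/2 = 5/18; similarly 4/9 and 5/18.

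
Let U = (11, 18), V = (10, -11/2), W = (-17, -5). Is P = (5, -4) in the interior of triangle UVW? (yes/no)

Barycentric coordinates of P: (38/635, 478/635, 119/635).
The three coordinates are positive, positive, positive; a point is interior exactly when all three are positive.

yes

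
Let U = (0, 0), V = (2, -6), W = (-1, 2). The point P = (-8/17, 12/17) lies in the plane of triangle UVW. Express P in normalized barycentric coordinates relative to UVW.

(3/17, 2/17, 12/17)

Signed area of the reference triangle: [UVW] = ½·(0·(-6−2) + 2·(2−0) + (-1)·(0−(-6))) = ½·(0 + 4 − 6) = -1.
[PVW] = ½·((-8/17)·(-6−2) + 2·(2−(12/17)) + (-1)·(12/17−(-6))) = ½·(64/17 + 44/17 − 114/17) = -3/17, so the U-coordinate is (-3/17)/(-1) = 3/17.
[UPW] = ½·(0·(12/17−2) + (-8/17)·(2−0) + (-1)·(0−(12/17))) = ½·(0 − 16/17 + 12/17) = -2/17, so the V-coordinate is 2/17.
[UVP] = ½·(0·(-6−(12/17)) + 2·(12/17−0) + (-8/17)·(0−(-6))) = ½·(0 + 24/17 − 48/17) = -12/17, so the W-coordinate is 12/17.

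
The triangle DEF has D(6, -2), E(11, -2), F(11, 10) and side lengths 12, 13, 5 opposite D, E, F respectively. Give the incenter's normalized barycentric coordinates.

(2/5, 13/30, 1/6)

The incenter has barycentric coordinates proportional to the opposite side lengths: (12 : 13 : 5).
Normalizing by 12+13+5 = 30 gives (2/5, 13/30, 1/6).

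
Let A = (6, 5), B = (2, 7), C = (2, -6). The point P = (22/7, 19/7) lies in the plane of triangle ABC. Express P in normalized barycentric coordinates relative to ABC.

(2/7, 3/7, 2/7)

Signed area of the reference triangle: [ABC] = ½·(6·(7−(-6)) + 2·(-6−5) + 2·(5−7)) = ½·(78 − 22 − 4) = 26.
[PBC] = ½·((22/7)·(7−(-6)) + 2·(-6−(19/7)) + 2·(19/7−7)) = ½·(286/7 − 122/7 − 60/7) = 52/7, so the A-coordinate is (52/7)/26 = 2/7.
[APC] = ½·(6·(19/7−(-6)) + (22/7)·(-6−5) + 2·(5−(19/7))) = ½·(366/7 − 242/7 + 32/7) = 78/7, so the B-coordinate is 3/7.
[ABP] = ½·(6·(7−(19/7)) + 2·(19/7−5) + (22/7)·(5−7)) = ½·(180/7 − 32/7 − 44/7) = 52/7, so the C-coordinate is 2/7.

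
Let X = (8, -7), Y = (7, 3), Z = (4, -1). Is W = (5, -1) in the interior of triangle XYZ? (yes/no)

yes

Barycentric coordinates of W: (2/17, 3/17, 12/17).
The three coordinates are positive, positive, positive; a point is interior exactly when all three are positive.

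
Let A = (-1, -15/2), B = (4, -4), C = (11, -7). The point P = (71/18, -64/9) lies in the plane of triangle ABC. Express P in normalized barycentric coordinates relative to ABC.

Signed area of the reference triangle: [ABC] = ½·((-1)·(-4−(-7)) + 4·(-7−(-15/2)) + 11·(-15/2−(-4))) = ½·(-3 + 2 − 77/2) = -79/4.
[PBC] = ½·((71/18)·(-4−(-7)) + 4·(-7−(-64/9)) + 11·(-64/9−(-4))) = ½·(71/6 + 4/9 − 308/9) = -395/36, so the A-coordinate is (-395/36)/(-79/4) = 5/9.
[APC] = ½·((-1)·(-64/9−(-7)) + (71/18)·(-7−(-15/2)) + 11·(-15/2−(-64/9))) = ½·(1/9 + 71/36 − 77/18) = -79/72, so the B-coordinate is 1/18.
[ABP] = ½·((-1)·(-4−(-64/9)) + 4·(-64/9−(-15/2)) + (71/18)·(-15/2−(-4))) = ½·(-28/9 + 14/9 − 497/36) = -553/72, so the C-coordinate is 7/18.

(5/9, 1/18, 7/18)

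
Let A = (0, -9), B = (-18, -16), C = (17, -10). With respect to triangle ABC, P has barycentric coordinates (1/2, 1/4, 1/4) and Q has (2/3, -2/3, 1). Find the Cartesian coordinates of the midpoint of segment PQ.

Barycentric coordinates of the midpoint are the average: (7/12, -5/24, 5/8).
Converting: (7/12)·A + (-5/24)·B + (5/8)·C = (115/8, -49/6).

(115/8, -49/6)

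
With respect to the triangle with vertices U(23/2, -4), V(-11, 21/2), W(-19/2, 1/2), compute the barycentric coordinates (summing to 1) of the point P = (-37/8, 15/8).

Signed area of the reference triangle: [UVW] = ½·((23/2)·(21/2−(1/2)) + (-11)·(1/2−(-4)) + (-19/2)·(-4−(21/2))) = ½·(115 − 99/2 + 551/4) = 813/8.
[PVW] = ½·((-37/8)·(21/2−(1/2)) + (-11)·(1/2−(15/8)) + (-19/2)·(15/8−(21/2))) = ½·(-185/4 + 121/8 + 1311/16) = 813/32, so the U-coordinate is (813/32)/(813/8) = 1/4.
[UPW] = ½·((23/2)·(15/8−(1/2)) + (-37/8)·(1/2−(-4)) + (-19/2)·(-4−(15/8))) = ½·(253/16 − 333/16 + 893/16) = 813/32, so the V-coordinate is 1/4.
[UVP] = ½·((23/2)·(21/2−(15/8)) + (-11)·(15/8−(-4)) + (-37/8)·(-4−(21/2))) = ½·(1587/16 − 517/8 + 1073/16) = 813/16, so the W-coordinate is 1/2.
Check: 1/4 + 1/4 + 1/2 = 1.

(1/4, 1/4, 1/2)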